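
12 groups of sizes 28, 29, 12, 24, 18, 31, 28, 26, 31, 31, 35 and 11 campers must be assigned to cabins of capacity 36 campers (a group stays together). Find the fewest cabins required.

Total = 35 + 31 + 31 + 31 + 29 + 28 + 28 + 26 + 24 + 18 + 12 + 11 = 304 campers.
Lower bound: ⌈304/36⌉ = 9 cabins.
A packing using 10 cabins:
  cabin 1: 35 = 35
  cabin 2: 31 = 31
  cabin 3: 31 = 31
  cabin 4: 31 = 31
  cabin 5: 29 = 29
  cabin 6: 28 = 28
  cabin 7: 28 = 28
  cabin 8: 26 = 26
  cabin 9: 24 + 12 = 36
  cabin 10: 18 + 11 = 29
No arrangement into 9 cabins stays within capacity, so 10 is optimal.

10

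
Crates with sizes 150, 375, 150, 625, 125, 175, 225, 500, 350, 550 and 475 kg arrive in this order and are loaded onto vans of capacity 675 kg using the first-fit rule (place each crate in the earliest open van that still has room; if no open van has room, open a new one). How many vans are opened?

7

  150 → van 1 (new)  [load 150/675]
  375 → van 1  [load 525/675]
  150 → van 1  [load 675/675]
  625 → van 2 (new)  [load 625/675]
  125 → van 3 (new)  [load 125/675]
  175 → van 3  [load 300/675]
  225 → van 3  [load 525/675]
  500 → van 4 (new)  [load 500/675]
  350 → van 5 (new)  [load 350/675]
  550 → van 6 (new)  [load 550/675]
  475 → van 7 (new)  [load 475/675]
7 vans opened.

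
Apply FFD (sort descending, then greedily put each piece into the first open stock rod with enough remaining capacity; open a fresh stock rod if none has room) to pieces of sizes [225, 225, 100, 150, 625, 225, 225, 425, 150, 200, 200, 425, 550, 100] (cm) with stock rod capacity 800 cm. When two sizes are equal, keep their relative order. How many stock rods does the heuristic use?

Sorted descending: 625, 550, 425, 425, 225, 225, 225, 225, 200, 200, 150, 150, 100, 100.
  625 → stock rod 1 (new)  [load 625/800]
  550 → stock rod 2 (new)  [load 550/800]
  425 → stock rod 3 (new)  [load 425/800]
  425 → stock rod 4 (new)  [load 425/800]
  225 → stock rod 2  [load 775/800]
  225 → stock rod 3  [load 650/800]
  225 → stock rod 4  [load 650/800]
  225 → stock rod 5 (new)  [load 225/800]
  200 → stock rod 5  [load 425/800]
  200 → stock rod 5  [load 625/800]
  150 → stock rod 1  [load 775/800]
  150 → stock rod 3  [load 800/800]
  100 → stock rod 4  [load 750/800]
  100 → stock rod 5  [load 725/800]
5 stock rods opened.

5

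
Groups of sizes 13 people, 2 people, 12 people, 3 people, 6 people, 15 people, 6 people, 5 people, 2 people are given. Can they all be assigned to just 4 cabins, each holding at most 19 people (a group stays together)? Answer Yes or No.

Yes

A valid assignment using 4 cabins:
  cabin 1: 15 + 3 = 18
  cabin 2: 13 + 6 = 19
  cabin 3: 12 + 6 = 18
  cabin 4: 5 + 2 + 2 = 9
Every load is within 19 people, so 4 cabins suffice.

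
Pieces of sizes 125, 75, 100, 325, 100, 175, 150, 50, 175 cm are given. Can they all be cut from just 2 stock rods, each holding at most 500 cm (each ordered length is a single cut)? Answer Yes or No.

Total = 1275 cm; ⌈1275/500⌉ = 3.
At least 3 stock rods are required, but only 2 are allowed.

No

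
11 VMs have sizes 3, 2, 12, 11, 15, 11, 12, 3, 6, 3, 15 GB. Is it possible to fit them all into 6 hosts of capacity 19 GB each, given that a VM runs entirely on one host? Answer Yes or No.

Yes

A valid assignment using 6 hosts:
  host 1: 15 + 3 = 18
  host 2: 15 + 3 = 18
  host 3: 12 + 6 = 18
  host 4: 12 + 3 + 2 = 17
  host 5: 11 = 11
  host 6: 11 = 11
Every load is within 19 GB, so 6 hosts suffice.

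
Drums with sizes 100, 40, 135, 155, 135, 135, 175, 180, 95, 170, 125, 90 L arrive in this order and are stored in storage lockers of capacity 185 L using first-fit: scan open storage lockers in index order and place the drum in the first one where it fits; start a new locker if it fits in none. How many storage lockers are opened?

10

  100 → locker 1 (new)  [load 100/185]
  40 → locker 1  [load 140/185]
  135 → locker 2 (new)  [load 135/185]
  155 → locker 3 (new)  [load 155/185]
  135 → locker 4 (new)  [load 135/185]
  135 → locker 5 (new)  [load 135/185]
  175 → locker 6 (new)  [load 175/185]
  180 → locker 7 (new)  [load 180/185]
  95 → locker 8 (new)  [load 95/185]
  170 → locker 9 (new)  [load 170/185]
  125 → locker 10 (new)  [load 125/185]
  90 → locker 8  [load 185/185]
10 storage lockers opened.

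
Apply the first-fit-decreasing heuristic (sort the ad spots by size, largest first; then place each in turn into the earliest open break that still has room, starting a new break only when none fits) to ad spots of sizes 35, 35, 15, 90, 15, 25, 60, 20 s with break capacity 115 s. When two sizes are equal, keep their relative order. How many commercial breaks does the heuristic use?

Sorted descending: 90, 60, 35, 35, 25, 20, 15, 15.
  90 → break 1 (new)  [load 90/115]
  60 → break 2 (new)  [load 60/115]
  35 → break 2  [load 95/115]
  35 → break 3 (new)  [load 35/115]
  25 → break 1  [load 115/115]
  20 → break 2  [load 115/115]
  15 → break 3  [load 50/115]
  15 → break 3  [load 65/115]
3 commercial breaks opened.

3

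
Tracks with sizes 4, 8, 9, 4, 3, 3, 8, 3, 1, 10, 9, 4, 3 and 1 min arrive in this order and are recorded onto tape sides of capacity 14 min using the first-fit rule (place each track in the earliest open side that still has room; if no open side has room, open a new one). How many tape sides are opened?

6

  4 → side 1 (new)  [load 4/14]
  8 → side 1  [load 12/14]
  9 → side 2 (new)  [load 9/14]
  4 → side 2  [load 13/14]
  3 → side 3 (new)  [load 3/14]
  3 → side 3  [load 6/14]
  8 → side 3  [load 14/14]
  3 → side 4 (new)  [load 3/14]
  1 → side 1  [load 13/14]
  10 → side 4  [load 13/14]
  9 → side 5 (new)  [load 9/14]
  4 → side 5  [load 13/14]
  3 → side 6 (new)  [load 3/14]
  1 → side 1  [load 14/14]
6 tape sides opened.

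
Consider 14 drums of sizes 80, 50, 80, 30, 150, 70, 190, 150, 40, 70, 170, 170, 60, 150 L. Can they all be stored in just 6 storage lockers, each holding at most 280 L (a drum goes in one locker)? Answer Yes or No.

Yes

A valid assignment using 6 storage lockers:
  locker 1: 190 + 80 = 270
  locker 2: 170 + 80 + 30 = 280
  locker 3: 170 + 70 + 40 = 280
  locker 4: 150 + 70 + 60 = 280
  locker 5: 150 + 50 = 200
  locker 6: 150 = 150
Every load is within 280 L, so 6 storage lockers suffice.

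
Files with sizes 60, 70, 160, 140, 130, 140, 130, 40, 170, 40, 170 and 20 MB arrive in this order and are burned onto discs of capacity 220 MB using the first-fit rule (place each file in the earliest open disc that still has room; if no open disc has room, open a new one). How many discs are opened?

  60 → disc 1 (new)  [load 60/220]
  70 → disc 1  [load 130/220]
  160 → disc 2 (new)  [load 160/220]
  140 → disc 3 (new)  [load 140/220]
  130 → disc 4 (new)  [load 130/220]
  140 → disc 5 (new)  [load 140/220]
  130 → disc 6 (new)  [load 130/220]
  40 → disc 1  [load 170/220]
  170 → disc 7 (new)  [load 170/220]
  40 → disc 1  [load 210/220]
  170 → disc 8 (new)  [load 170/220]
  20 → disc 2  [load 180/220]
8 discs opened.

8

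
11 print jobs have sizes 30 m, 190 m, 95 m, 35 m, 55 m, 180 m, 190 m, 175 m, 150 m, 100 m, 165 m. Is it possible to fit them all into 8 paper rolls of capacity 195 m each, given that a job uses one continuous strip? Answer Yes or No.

A valid assignment using 8 paper rolls:
  roll 1: 190 = 190
  roll 2: 190 = 190
  roll 3: 180 = 180
  roll 4: 175 = 175
  roll 5: 165 + 30 = 195
  roll 6: 150 + 35 = 185
  roll 7: 100 + 95 = 195
  roll 8: 55 = 55
Every load is within 195 m, so 8 paper rolls suffice.

Yes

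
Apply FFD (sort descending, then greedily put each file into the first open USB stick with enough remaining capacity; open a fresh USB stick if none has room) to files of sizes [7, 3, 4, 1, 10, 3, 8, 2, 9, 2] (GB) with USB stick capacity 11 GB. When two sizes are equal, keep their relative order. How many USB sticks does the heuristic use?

5

Sorted descending: 10, 9, 8, 7, 4, 3, 3, 2, 2, 1.
  10 → USB stick 1 (new)  [load 10/11]
  9 → USB stick 2 (new)  [load 9/11]
  8 → USB stick 3 (new)  [load 8/11]
  7 → USB stick 4 (new)  [load 7/11]
  4 → USB stick 4  [load 11/11]
  3 → USB stick 3  [load 11/11]
  3 → USB stick 5 (new)  [load 3/11]
  2 → USB stick 2  [load 11/11]
  2 → USB stick 5  [load 5/11]
  1 → USB stick 1  [load 11/11]
5 USB sticks opened.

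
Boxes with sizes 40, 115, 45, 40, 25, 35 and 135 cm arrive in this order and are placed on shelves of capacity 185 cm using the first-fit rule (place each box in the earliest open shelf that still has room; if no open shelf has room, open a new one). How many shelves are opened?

3

  40 → shelf 1 (new)  [load 40/185]
  115 → shelf 1  [load 155/185]
  45 → shelf 2 (new)  [load 45/185]
  40 → shelf 2  [load 85/185]
  25 → shelf 1  [load 180/185]
  35 → shelf 2  [load 120/185]
  135 → shelf 3 (new)  [load 135/185]
3 shelves opened.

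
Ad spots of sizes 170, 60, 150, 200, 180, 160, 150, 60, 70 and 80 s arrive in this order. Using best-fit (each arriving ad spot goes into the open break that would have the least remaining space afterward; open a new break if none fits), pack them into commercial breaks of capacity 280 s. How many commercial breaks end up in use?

6

  170 → break 1 (new)  [load 170/280]
  60 → break 1  [load 230/280]
  150 → break 2 (new)  [load 150/280]
  200 → break 3 (new)  [load 200/280]
  180 → break 4 (new)  [load 180/280]
  160 → break 5 (new)  [load 160/280]
  150 → break 6 (new)  [load 150/280]
  60 → break 3  [load 260/280]
  70 → break 4  [load 250/280]
  80 → break 5  [load 240/280]
6 commercial breaks opened.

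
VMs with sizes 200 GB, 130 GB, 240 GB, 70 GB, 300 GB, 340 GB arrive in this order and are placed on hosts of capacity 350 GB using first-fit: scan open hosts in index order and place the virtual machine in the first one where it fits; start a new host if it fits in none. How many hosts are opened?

4

  200 → host 1 (new)  [load 200/350]
  130 → host 1  [load 330/350]
  240 → host 2 (new)  [load 240/350]
  70 → host 2  [load 310/350]
  300 → host 3 (new)  [load 300/350]
  340 → host 4 (new)  [load 340/350]
4 hosts opened.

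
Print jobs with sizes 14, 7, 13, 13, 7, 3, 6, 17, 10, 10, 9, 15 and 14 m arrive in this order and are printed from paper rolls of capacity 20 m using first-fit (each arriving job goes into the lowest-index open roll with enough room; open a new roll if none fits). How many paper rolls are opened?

  14 → roll 1 (new)  [load 14/20]
  7 → roll 2 (new)  [load 7/20]
  13 → roll 2  [load 20/20]
  13 → roll 3 (new)  [load 13/20]
  7 → roll 3  [load 20/20]
  3 → roll 1  [load 17/20]
  6 → roll 4 (new)  [load 6/20]
  17 → roll 5 (new)  [load 17/20]
  10 → roll 4  [load 16/20]
  10 → roll 6 (new)  [load 10/20]
  9 → roll 6  [load 19/20]
  15 → roll 7 (new)  [load 15/20]
  14 → roll 8 (new)  [load 14/20]
8 paper rolls opened.

8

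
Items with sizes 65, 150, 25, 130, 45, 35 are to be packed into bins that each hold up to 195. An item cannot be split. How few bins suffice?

Total = 150 + 130 + 65 + 45 + 35 + 25 = 450.
Lower bound: ⌈450/195⌉ = 3 bins.
A packing using 3 bins:
  bin 1: 150 + 45 = 195
  bin 2: 130 + 65 = 195
  bin 3: 35 + 25 = 60
This matches the lower bound, so 3 is optimal.

3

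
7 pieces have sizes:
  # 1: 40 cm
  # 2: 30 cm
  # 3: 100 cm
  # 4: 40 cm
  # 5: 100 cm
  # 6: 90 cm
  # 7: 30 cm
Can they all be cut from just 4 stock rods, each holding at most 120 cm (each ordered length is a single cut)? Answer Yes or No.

A valid assignment using 4 stock rods:
  stock rod 1: 100 = 100
  stock rod 2: 100 = 100
  stock rod 3: 90 + 30 = 120
  stock rod 4: 40 + 40 + 30 = 110
Every load is within 120 cm, so 4 stock rods suffice.

Yes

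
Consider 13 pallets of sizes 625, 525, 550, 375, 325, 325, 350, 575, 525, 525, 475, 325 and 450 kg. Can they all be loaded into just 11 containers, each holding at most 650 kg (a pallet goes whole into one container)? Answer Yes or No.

No

Total = 5950 kg; ⌈5950/650⌉ = 10.
The bound of 10 does not rule out 11, but exhaustive search shows no assignment into 11 containers of capacity 650 kg exists — the minimum is 12.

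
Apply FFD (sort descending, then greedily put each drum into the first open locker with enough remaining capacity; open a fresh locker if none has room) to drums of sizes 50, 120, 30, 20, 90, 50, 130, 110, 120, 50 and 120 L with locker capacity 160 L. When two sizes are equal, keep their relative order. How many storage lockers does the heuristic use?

Sorted descending: 130, 120, 120, 120, 110, 90, 50, 50, 50, 30, 20.
  130 → locker 1 (new)  [load 130/160]
  120 → locker 2 (new)  [load 120/160]
  120 → locker 3 (new)  [load 120/160]
  120 → locker 4 (new)  [load 120/160]
  110 → locker 5 (new)  [load 110/160]
  90 → locker 6 (new)  [load 90/160]
  50 → locker 5  [load 160/160]
  50 → locker 6  [load 140/160]
  50 → locker 7 (new)  [load 50/160]
  30 → locker 1  [load 160/160]
  20 → locker 2  [load 140/160]
7 storage lockers opened.

7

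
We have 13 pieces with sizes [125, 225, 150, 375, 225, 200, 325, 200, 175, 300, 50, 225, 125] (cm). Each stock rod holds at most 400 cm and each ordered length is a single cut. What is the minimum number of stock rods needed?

8

Total = 375 + 325 + 300 + 225 + 225 + 225 + 200 + 200 + 175 + 150 + 125 + 125 + 50 = 2700 cm.
Lower bound: ⌈2700/400⌉ = 7 stock rods.
A packing using 8 stock rods:
  stock rod 1: 375 = 375
  stock rod 2: 325 + 50 = 375
  stock rod 3: 300 = 300
  stock rod 4: 225 + 175 = 400
  stock rod 5: 225 + 150 = 375
  stock rod 6: 225 + 125 = 350
  stock rod 7: 200 + 200 = 400
  stock rod 8: 125 = 125
No arrangement into 7 stock rods stays within capacity, so 8 is optimal.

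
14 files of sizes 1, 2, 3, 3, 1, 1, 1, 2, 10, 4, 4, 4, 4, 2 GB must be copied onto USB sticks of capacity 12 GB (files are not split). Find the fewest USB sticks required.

4

Total = 10 + 4 + 4 + 4 + 4 + 3 + 3 + 2 + 2 + 2 + 1 + 1 + 1 + 1 = 42 GB.
Lower bound: ⌈42/12⌉ = 4 USB sticks.
A packing using 4 USB sticks:
  USB stick 1: 10 + 2 = 12
  USB stick 2: 4 + 4 + 4 = 12
  USB stick 3: 4 + 3 + 3 + 2 = 12
  USB stick 4: 2 + 1 + 1 + 1 + 1 = 6
This matches the lower bound, so 4 is optimal.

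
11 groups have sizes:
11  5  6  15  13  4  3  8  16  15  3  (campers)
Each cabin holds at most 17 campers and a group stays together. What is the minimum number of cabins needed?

7

Total = 16 + 15 + 15 + 13 + 11 + 8 + 6 + 5 + 4 + 3 + 3 = 99 campers.
Lower bound: ⌈99/17⌉ = 6 cabins.
A packing using 7 cabins:
  cabin 1: 16 = 16
  cabin 2: 15 = 15
  cabin 3: 15 = 15
  cabin 4: 13 + 4 = 17
  cabin 5: 11 + 6 = 17
  cabin 6: 8 + 5 + 3 = 16
  cabin 7: 3 = 3
No arrangement into 6 cabins stays within capacity, so 7 is optimal.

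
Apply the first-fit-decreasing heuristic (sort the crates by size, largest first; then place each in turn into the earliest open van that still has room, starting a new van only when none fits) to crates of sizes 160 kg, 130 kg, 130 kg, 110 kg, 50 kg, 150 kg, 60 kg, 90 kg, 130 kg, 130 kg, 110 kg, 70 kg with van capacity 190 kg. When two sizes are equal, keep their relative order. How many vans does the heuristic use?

Sorted descending: 160, 150, 130, 130, 130, 130, 110, 110, 90, 70, 60, 50.
  160 → van 1 (new)  [load 160/190]
  150 → van 2 (new)  [load 150/190]
  130 → van 3 (new)  [load 130/190]
  130 → van 4 (new)  [load 130/190]
  130 → van 5 (new)  [load 130/190]
  130 → van 6 (new)  [load 130/190]
  110 → van 7 (new)  [load 110/190]
  110 → van 8 (new)  [load 110/190]
  90 → van 9 (new)  [load 90/190]
  70 → van 7  [load 180/190]
  60 → van 3  [load 190/190]
  50 → van 4  [load 180/190]
9 vans opened.

9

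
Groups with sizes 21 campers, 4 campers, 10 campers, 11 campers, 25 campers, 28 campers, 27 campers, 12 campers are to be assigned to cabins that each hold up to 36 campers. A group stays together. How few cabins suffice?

5

Total = 28 + 27 + 25 + 21 + 12 + 11 + 10 + 4 = 138 campers.
Lower bound: ⌈138/36⌉ = 4 cabins.
A packing using 5 cabins:
  cabin 1: 28 + 4 = 32
  cabin 2: 27 = 27
  cabin 3: 25 + 11 = 36
  cabin 4: 21 + 12 = 33
  cabin 5: 10 = 10
No arrangement into 4 cabins stays within capacity, so 5 is optimal.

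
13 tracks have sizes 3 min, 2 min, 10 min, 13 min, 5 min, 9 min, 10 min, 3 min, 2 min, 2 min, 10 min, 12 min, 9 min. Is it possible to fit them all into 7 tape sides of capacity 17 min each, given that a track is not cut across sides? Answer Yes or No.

Yes

A valid assignment using 7 tape sides:
  side 1: 13 + 3 = 16
  side 2: 12 + 5 = 17
  side 3: 10 + 3 + 2 + 2 = 17
  side 4: 10 + 2 = 12
  side 5: 10 = 10
  side 6: 9 = 9
  side 7: 9 = 9
Every load is within 17 min, so 7 tape sides suffice.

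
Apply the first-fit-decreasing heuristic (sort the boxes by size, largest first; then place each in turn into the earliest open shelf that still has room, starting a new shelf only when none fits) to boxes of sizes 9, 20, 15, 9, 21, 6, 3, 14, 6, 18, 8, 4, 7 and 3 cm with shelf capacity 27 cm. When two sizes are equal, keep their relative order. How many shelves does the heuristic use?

6

Sorted descending: 21, 20, 18, 15, 14, 9, 9, 8, 7, 6, 6, 4, 3, 3.
  21 → shelf 1 (new)  [load 21/27]
  20 → shelf 2 (new)  [load 20/27]
  18 → shelf 3 (new)  [load 18/27]
  15 → shelf 4 (new)  [load 15/27]
  14 → shelf 5 (new)  [load 14/27]
  9 → shelf 3  [load 27/27]
  9 → shelf 4  [load 24/27]
  8 → shelf 5  [load 22/27]
  7 → shelf 2  [load 27/27]
  6 → shelf 1  [load 27/27]
  6 → shelf 6 (new)  [load 6/27]
  4 → shelf 5  [load 26/27]
  3 → shelf 4  [load 27/27]
  3 → shelf 6  [load 9/27]
6 shelves opened.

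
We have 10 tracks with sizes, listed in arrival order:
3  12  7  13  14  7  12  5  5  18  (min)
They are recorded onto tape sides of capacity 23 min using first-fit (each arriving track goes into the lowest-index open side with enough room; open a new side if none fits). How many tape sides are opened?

  3 → side 1 (new)  [load 3/23]
  12 → side 1  [load 15/23]
  7 → side 1  [load 22/23]
  13 → side 2 (new)  [load 13/23]
  14 → side 3 (new)  [load 14/23]
  7 → side 2  [load 20/23]
  12 → side 4 (new)  [load 12/23]
  5 → side 3  [load 19/23]
  5 → side 4  [load 17/23]
  18 → side 5 (new)  [load 18/23]
5 tape sides opened.

5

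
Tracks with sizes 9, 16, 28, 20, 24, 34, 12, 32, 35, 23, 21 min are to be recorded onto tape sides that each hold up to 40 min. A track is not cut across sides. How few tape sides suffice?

8

Total = 35 + 34 + 32 + 28 + 24 + 23 + 21 + 20 + 16 + 12 + 9 = 254 min.
Lower bound: ⌈254/40⌉ = 7 tape sides.
A packing using 8 tape sides:
  side 1: 35 = 35
  side 2: 34 = 34
  side 3: 32 = 32
  side 4: 28 + 12 = 40
  side 5: 24 + 16 = 40
  side 6: 23 + 9 = 32
  side 7: 21 = 21
  side 8: 20 = 20
No arrangement into 7 tape sides stays within capacity, so 8 is optimal.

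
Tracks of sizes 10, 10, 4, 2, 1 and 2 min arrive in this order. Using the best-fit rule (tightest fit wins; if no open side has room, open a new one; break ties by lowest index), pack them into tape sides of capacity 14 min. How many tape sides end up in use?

3

  10 → side 1 (new)  [load 10/14]
  10 → side 2 (new)  [load 10/14]
  4 → side 1  [load 14/14]
  2 → side 2  [load 12/14]
  1 → side 2  [load 13/14]
  2 → side 3 (new)  [load 2/14]
3 tape sides opened.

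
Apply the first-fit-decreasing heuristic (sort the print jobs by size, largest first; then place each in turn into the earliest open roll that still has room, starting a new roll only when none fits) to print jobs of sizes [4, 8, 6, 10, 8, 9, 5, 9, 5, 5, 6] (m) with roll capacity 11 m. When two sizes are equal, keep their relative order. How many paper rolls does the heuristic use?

Sorted descending: 10, 9, 9, 8, 8, 6, 6, 5, 5, 5, 4.
  10 → roll 1 (new)  [load 10/11]
  9 → roll 2 (new)  [load 9/11]
  9 → roll 3 (new)  [load 9/11]
  8 → roll 4 (new)  [load 8/11]
  8 → roll 5 (new)  [load 8/11]
  6 → roll 6 (new)  [load 6/11]
  6 → roll 7 (new)  [load 6/11]
  5 → roll 6  [load 11/11]
  5 → roll 7  [load 11/11]
  5 → roll 8 (new)  [load 5/11]
  4 → roll 8  [load 9/11]
8 paper rolls opened.

8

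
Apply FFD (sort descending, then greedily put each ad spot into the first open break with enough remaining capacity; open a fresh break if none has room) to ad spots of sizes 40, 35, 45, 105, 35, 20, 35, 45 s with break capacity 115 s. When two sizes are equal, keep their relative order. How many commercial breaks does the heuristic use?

4

Sorted descending: 105, 45, 45, 40, 35, 35, 35, 20.
  105 → break 1 (new)  [load 105/115]
  45 → break 2 (new)  [load 45/115]
  45 → break 2  [load 90/115]
  40 → break 3 (new)  [load 40/115]
  35 → break 3  [load 75/115]
  35 → break 3  [load 110/115]
  35 → break 4 (new)  [load 35/115]
  20 → break 2  [load 110/115]
4 commercial breaks opened.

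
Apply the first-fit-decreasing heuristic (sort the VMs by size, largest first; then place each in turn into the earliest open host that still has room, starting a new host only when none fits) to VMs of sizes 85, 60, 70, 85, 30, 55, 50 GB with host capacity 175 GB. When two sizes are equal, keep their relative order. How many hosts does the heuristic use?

Sorted descending: 85, 85, 70, 60, 55, 50, 30.
  85 → host 1 (new)  [load 85/175]
  85 → host 1  [load 170/175]
  70 → host 2 (new)  [load 70/175]
  60 → host 2  [load 130/175]
  55 → host 3 (new)  [load 55/175]
  50 → host 3  [load 105/175]
  30 → host 2  [load 160/175]
3 hosts opened.

3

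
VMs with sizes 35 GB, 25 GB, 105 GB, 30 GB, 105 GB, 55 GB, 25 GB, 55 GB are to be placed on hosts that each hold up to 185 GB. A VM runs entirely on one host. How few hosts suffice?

Total = 105 + 105 + 55 + 55 + 35 + 30 + 25 + 25 = 435 GB.
Lower bound: ⌈435/185⌉ = 3 hosts.
A packing using 3 hosts:
  host 1: 105 + 55 + 25 = 185
  host 2: 105 + 55 + 25 = 185
  host 3: 35 + 30 = 65
This matches the lower bound, so 3 is optimal.

3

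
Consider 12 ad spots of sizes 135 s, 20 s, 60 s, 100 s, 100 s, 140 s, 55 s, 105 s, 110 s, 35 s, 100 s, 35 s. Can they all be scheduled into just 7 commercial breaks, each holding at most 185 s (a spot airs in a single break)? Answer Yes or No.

A valid assignment using 7 commercial breaks:
  break 1: 140 + 35 = 175
  break 2: 135 + 35 = 170
  break 3: 110 + 60 = 170
  break 4: 105 + 55 + 20 = 180
  break 5: 100 = 100
  break 6: 100 = 100
  break 7: 100 = 100
Every load is within 185 s, so 7 commercial breaks suffice.

Yes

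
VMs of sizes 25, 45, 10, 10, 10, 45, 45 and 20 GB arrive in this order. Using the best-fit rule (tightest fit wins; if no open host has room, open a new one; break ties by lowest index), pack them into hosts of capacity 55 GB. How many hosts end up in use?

  25 → host 1 (new)  [load 25/55]
  45 → host 2 (new)  [load 45/55]
  10 → host 2  [load 55/55]
  10 → host 1  [load 35/55]
  10 → host 1  [load 45/55]
  45 → host 3 (new)  [load 45/55]
  45 → host 4 (new)  [load 45/55]
  20 → host 5 (new)  [load 20/55]
5 hosts opened.

5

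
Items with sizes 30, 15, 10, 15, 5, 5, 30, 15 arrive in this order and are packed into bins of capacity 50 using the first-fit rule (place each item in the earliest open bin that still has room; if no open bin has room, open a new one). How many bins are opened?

3

  30 → bin 1 (new)  [load 30/50]
  15 → bin 1  [load 45/50]
  10 → bin 2 (new)  [load 10/50]
  15 → bin 2  [load 25/50]
  5 → bin 1  [load 50/50]
  5 → bin 2  [load 30/50]
  30 → bin 3 (new)  [load 30/50]
  15 → bin 2  [load 45/50]
3 bins opened.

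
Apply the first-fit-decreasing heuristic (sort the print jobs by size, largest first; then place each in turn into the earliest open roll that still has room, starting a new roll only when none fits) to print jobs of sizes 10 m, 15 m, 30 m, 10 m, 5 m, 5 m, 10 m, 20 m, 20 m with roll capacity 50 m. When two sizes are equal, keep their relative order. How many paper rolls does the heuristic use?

Sorted descending: 30, 20, 20, 15, 10, 10, 10, 5, 5.
  30 → roll 1 (new)  [load 30/50]
  20 → roll 1  [load 50/50]
  20 → roll 2 (new)  [load 20/50]
  15 → roll 2  [load 35/50]
  10 → roll 2  [load 45/50]
  10 → roll 3 (new)  [load 10/50]
  10 → roll 3  [load 20/50]
  5 → roll 2  [load 50/50]
  5 → roll 3  [load 25/50]
3 paper rolls opened.

3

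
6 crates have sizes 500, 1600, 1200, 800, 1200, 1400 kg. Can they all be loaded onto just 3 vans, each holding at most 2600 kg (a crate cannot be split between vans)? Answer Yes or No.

Yes

A valid assignment using 3 vans:
  van 1: 1600 + 800 = 2400
  van 2: 1400 + 1200 = 2600
  van 3: 1200 + 500 = 1700
Every load is within 2600 kg, so 3 vans suffice.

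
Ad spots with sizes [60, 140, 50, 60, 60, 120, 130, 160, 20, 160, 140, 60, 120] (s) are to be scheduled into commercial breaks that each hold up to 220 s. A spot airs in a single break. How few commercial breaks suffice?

7

Total = 160 + 160 + 140 + 140 + 130 + 120 + 120 + 60 + 60 + 60 + 60 + 50 + 20 = 1280 s.
Lower bound: ⌈1280/220⌉ = 6 commercial breaks.
Also, 7 ad spots each exceed 110 s, and no two of those can share a break, so at least 7 commercial breaks are needed.
A packing using 7 commercial breaks:
  break 1: 160 + 60 = 220
  break 2: 160 + 60 = 220
  break 3: 140 + 60 + 20 = 220
  break 4: 140 + 60 = 200
  break 5: 130 + 50 = 180
  break 6: 120 = 120
  break 7: 120 = 120
This matches the lower bound, so 7 is optimal.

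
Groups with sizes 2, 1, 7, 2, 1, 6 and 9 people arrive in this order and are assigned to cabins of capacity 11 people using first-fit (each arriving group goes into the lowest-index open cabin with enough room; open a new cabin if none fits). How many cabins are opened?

3

  2 → cabin 1 (new)  [load 2/11]
  1 → cabin 1  [load 3/11]
  7 → cabin 1  [load 10/11]
  2 → cabin 2 (new)  [load 2/11]
  1 → cabin 1  [load 11/11]
  6 → cabin 2  [load 8/11]
  9 → cabin 3 (new)  [load 9/11]
3 cabins opened.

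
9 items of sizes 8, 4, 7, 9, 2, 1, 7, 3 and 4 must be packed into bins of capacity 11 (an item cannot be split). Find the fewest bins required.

Total = 9 + 8 + 7 + 7 + 4 + 4 + 3 + 2 + 1 = 45.
Lower bound: ⌈45/11⌉ = 5 bins.
A packing using 5 bins:
  bin 1: 9 + 2 = 11
  bin 2: 8 + 3 = 11
  bin 3: 7 + 4 = 11
  bin 4: 7 + 4 = 11
  bin 5: 1 = 1
This matches the lower bound, so 5 is optimal.

5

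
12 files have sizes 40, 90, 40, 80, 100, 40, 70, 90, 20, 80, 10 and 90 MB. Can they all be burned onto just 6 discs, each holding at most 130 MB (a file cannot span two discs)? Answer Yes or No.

No

Total = 750 MB; ⌈750/130⌉ = 6.
7 files each exceed half the capacity and cannot share a disc, forcing at least 7 discs.
At least 7 discs are required, but only 6 are allowed.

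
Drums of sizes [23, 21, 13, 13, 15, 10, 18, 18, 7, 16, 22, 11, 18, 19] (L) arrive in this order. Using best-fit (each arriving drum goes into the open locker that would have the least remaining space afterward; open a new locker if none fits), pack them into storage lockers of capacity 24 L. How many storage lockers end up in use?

  23 → locker 1 (new)  [load 23/24]
  21 → locker 2 (new)  [load 21/24]
  13 → locker 3 (new)  [load 13/24]
  13 → locker 4 (new)  [load 13/24]
  15 → locker 5 (new)  [load 15/24]
  10 → locker 3  [load 23/24]
  18 → locker 6 (new)  [load 18/24]
  18 → locker 7 (new)  [load 18/24]
  7 → locker 5  [load 22/24]
  16 → locker 8 (new)  [load 16/24]
  22 → locker 9 (new)  [load 22/24]
  11 → locker 4  [load 24/24]
  18 → locker 10 (new)  [load 18/24]
  19 → locker 11 (new)  [load 19/24]
11 storage lockers opened.

11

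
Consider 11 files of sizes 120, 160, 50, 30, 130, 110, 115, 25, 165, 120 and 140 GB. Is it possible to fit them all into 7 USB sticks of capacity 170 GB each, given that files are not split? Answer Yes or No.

Total = 1165 GB; ⌈1165/170⌉ = 7.
8 files each exceed half the capacity and cannot share a USB stick, forcing at least 8 USB sticks.
At least 8 USB sticks are required, but only 7 are allowed.

No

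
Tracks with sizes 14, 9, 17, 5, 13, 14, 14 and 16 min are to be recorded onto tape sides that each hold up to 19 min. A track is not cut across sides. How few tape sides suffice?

7

Total = 17 + 16 + 14 + 14 + 14 + 13 + 9 + 5 = 102 min.
Lower bound: ⌈102/19⌉ = 6 tape sides.
A packing using 7 tape sides:
  side 1: 17 = 17
  side 2: 16 = 16
  side 3: 14 + 5 = 19
  side 4: 14 = 14
  side 5: 14 = 14
  side 6: 13 = 13
  side 7: 9 = 9
No arrangement into 6 tape sides stays within capacity, so 7 is optimal.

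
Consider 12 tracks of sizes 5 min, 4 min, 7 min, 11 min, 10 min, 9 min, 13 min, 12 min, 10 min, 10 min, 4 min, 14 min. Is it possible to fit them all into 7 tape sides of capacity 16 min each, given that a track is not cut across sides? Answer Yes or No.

No

Total = 109 min; ⌈109/16⌉ = 7.
8 tracks each exceed half the capacity and cannot share a side, forcing at least 8 tape sides.
At least 8 tape sides are required, but only 7 are allowed.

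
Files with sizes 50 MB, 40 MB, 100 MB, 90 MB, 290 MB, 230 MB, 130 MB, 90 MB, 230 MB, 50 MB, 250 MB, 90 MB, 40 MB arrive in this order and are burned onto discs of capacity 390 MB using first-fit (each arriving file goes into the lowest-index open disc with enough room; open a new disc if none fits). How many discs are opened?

5

  50 → disc 1 (new)  [load 50/390]
  40 → disc 1  [load 90/390]
  100 → disc 1  [load 190/390]
  90 → disc 1  [load 280/390]
  290 → disc 2 (new)  [load 290/390]
  230 → disc 3 (new)  [load 230/390]
  130 → disc 3  [load 360/390]
  90 → disc 1  [load 370/390]
  230 → disc 4 (new)  [load 230/390]
  50 → disc 2  [load 340/390]
  250 → disc 5 (new)  [load 250/390]
  90 → disc 4  [load 320/390]
  40 → disc 2  [load 380/390]
5 discs opened.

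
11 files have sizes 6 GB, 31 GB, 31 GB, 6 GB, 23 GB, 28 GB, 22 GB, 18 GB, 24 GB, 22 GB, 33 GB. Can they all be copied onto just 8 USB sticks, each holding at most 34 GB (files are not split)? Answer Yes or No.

Total = 244 GB; ⌈244/34⌉ = 8.
9 files each exceed half the capacity and cannot share a USB stick, forcing at least 9 USB sticks.
At least 9 USB sticks are required, but only 8 are allowed.

No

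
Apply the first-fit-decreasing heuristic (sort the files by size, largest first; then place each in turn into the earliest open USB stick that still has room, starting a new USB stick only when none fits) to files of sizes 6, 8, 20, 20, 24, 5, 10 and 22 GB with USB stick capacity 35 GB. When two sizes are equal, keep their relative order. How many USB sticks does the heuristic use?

4

Sorted descending: 24, 22, 20, 20, 10, 8, 6, 5.
  24 → USB stick 1 (new)  [load 24/35]
  22 → USB stick 2 (new)  [load 22/35]
  20 → USB stick 3 (new)  [load 20/35]
  20 → USB stick 4 (new)  [load 20/35]
  10 → USB stick 1  [load 34/35]
  8 → USB stick 2  [load 30/35]
  6 → USB stick 3  [load 26/35]
  5 → USB stick 2  [load 35/35]
4 USB sticks opened.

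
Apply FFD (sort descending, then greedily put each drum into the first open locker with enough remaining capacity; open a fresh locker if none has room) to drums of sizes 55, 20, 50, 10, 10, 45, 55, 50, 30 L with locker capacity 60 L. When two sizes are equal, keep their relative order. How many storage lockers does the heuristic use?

Sorted descending: 55, 55, 50, 50, 45, 30, 20, 10, 10.
  55 → locker 1 (new)  [load 55/60]
  55 → locker 2 (new)  [load 55/60]
  50 → locker 3 (new)  [load 50/60]
  50 → locker 4 (new)  [load 50/60]
  45 → locker 5 (new)  [load 45/60]
  30 → locker 6 (new)  [load 30/60]
  20 → locker 6  [load 50/60]
  10 → locker 3  [load 60/60]
  10 → locker 4  [load 60/60]
6 storage lockers opened.

6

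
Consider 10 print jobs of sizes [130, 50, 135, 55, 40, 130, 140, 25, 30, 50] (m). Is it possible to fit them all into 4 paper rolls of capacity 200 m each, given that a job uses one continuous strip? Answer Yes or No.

Total = 785 m; ⌈785/200⌉ = 4.
The bound of 4 does not rule out 4, but exhaustive search shows no assignment into 4 paper rolls of capacity 200 m exists — the minimum is 5.

No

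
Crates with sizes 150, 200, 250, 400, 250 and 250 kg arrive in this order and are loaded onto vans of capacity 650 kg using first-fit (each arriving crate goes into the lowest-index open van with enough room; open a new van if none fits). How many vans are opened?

  150 → van 1 (new)  [load 150/650]
  200 → van 1  [load 350/650]
  250 → van 1  [load 600/650]
  400 → van 2 (new)  [load 400/650]
  250 → van 2  [load 650/650]
  250 → van 3 (new)  [load 250/650]
3 vans opened.

3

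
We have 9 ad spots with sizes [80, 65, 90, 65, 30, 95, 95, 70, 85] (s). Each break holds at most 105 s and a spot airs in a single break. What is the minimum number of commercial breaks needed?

Total = 95 + 95 + 90 + 85 + 80 + 70 + 65 + 65 + 30 = 675 s.
Lower bound: ⌈675/105⌉ = 7 commercial breaks.
Also, 8 ad spots each exceed 105/2 s, and no two of those can share a break, so at least 8 commercial breaks are needed.
A packing using 8 commercial breaks:
  break 1: 95 = 95
  break 2: 95 = 95
  break 3: 90 = 90
  break 4: 85 = 85
  break 5: 80 = 80
  break 6: 70 + 30 = 100
  break 7: 65 = 65
  break 8: 65 = 65
This matches the lower bound, so 8 is optimal.

8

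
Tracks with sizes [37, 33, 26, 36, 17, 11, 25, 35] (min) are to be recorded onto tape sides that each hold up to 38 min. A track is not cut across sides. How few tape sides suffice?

7

Total = 37 + 36 + 35 + 33 + 26 + 25 + 17 + 11 = 220 min.
Lower bound: ⌈220/38⌉ = 6 tape sides.
A packing using 7 tape sides:
  side 1: 37 = 37
  side 2: 36 = 36
  side 3: 35 = 35
  side 4: 33 = 33
  side 5: 26 + 11 = 37
  side 6: 25 = 25
  side 7: 17 = 17
No arrangement into 6 tape sides stays within capacity, so 7 is optimal.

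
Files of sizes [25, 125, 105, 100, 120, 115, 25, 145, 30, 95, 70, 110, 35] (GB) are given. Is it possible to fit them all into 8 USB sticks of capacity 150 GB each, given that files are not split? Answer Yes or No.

No

Total = 1100 GB; ⌈1100/150⌉ = 8.
The bound of 8 does not rule out 8, but exhaustive search shows no assignment into 8 USB sticks of capacity 150 GB exists — the minimum is 9.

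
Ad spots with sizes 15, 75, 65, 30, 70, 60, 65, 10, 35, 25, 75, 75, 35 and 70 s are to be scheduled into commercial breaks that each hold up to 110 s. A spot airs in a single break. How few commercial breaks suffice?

8

Total = 75 + 75 + 75 + 70 + 70 + 65 + 65 + 60 + 35 + 35 + 30 + 25 + 15 + 10 = 705 s.
Lower bound: ⌈705/110⌉ = 7 commercial breaks.
Also, 8 ad spots each exceed 55 s, and no two of those can share a break, so at least 8 commercial breaks are needed.
A packing using 8 commercial breaks:
  break 1: 75 + 35 = 110
  break 2: 75 + 35 = 110
  break 3: 75 + 30 = 105
  break 4: 70 + 25 + 15 = 110
  break 5: 70 + 10 = 80
  break 6: 65 = 65
  break 7: 65 = 65
  break 8: 60 = 60
This matches the lower bound, so 8 is optimal.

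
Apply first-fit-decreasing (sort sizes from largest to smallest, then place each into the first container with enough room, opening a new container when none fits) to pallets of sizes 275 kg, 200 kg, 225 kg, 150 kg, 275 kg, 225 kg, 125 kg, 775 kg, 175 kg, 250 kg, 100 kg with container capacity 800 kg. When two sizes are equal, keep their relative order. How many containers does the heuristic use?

Sorted descending: 775, 275, 275, 250, 225, 225, 200, 175, 150, 125, 100.
  775 → container 1 (new)  [load 775/800]
  275 → container 2 (new)  [load 275/800]
  275 → container 2  [load 550/800]
  250 → container 2  [load 800/800]
  225 → container 3 (new)  [load 225/800]
  225 → container 3  [load 450/800]
  200 → container 3  [load 650/800]
  175 → container 4 (new)  [load 175/800]
  150 → container 3  [load 800/800]
  125 → container 4  [load 300/800]
  100 → container 4  [load 400/800]
4 containers opened.

4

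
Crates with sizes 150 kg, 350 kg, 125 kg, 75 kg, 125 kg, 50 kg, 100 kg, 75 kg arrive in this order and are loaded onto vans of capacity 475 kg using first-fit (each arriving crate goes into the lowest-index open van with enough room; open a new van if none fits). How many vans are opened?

3

  150 → van 1 (new)  [load 150/475]
  350 → van 2 (new)  [load 350/475]
  125 → van 1  [load 275/475]
  75 → van 1  [load 350/475]
  125 → van 1  [load 475/475]
  50 → van 2  [load 400/475]
  100 → van 3 (new)  [load 100/475]
  75 → van 2  [load 475/475]
3 vans opened.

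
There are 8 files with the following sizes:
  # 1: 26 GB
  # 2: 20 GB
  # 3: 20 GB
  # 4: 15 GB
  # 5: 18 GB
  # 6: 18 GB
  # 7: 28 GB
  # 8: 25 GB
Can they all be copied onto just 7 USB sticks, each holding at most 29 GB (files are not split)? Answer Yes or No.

Total = 170 GB; ⌈170/29⌉ = 6.
8 files each exceed half the capacity and cannot share a USB stick, forcing at least 8 USB sticks.
At least 8 USB sticks are required, but only 7 are allowed.

No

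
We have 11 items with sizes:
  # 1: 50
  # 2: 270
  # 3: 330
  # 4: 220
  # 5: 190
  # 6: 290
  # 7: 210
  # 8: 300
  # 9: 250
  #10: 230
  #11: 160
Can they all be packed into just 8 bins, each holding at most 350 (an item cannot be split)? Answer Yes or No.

Total = 2500; ⌈2500/350⌉ = 8.
9 items each exceed half the capacity and cannot share a bin, forcing at least 9 bins.
At least 9 bins are required, but only 8 are allowed.

No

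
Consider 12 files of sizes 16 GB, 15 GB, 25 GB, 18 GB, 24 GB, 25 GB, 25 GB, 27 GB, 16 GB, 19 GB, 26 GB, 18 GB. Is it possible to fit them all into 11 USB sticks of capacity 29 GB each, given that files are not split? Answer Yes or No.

No

Total = 254 GB; ⌈254/29⌉ = 9.
12 files each exceed half the capacity and cannot share a USB stick, forcing at least 12 USB sticks.
At least 12 USB sticks are required, but only 11 are allowed.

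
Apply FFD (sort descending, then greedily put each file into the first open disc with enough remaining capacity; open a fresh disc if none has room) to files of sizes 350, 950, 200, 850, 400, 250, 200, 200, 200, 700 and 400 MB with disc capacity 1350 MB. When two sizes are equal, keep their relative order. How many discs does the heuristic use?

Sorted descending: 950, 850, 700, 400, 400, 350, 250, 200, 200, 200, 200.
  950 → disc 1 (new)  [load 950/1350]
  850 → disc 2 (new)  [load 850/1350]
  700 → disc 3 (new)  [load 700/1350]
  400 → disc 1  [load 1350/1350]
  400 → disc 2  [load 1250/1350]
  350 → disc 3  [load 1050/1350]
  250 → disc 3  [load 1300/1350]
  200 → disc 4 (new)  [load 200/1350]
  200 → disc 4  [load 400/1350]
  200 → disc 4  [load 600/1350]
  200 → disc 4  [load 800/1350]
4 discs opened.

4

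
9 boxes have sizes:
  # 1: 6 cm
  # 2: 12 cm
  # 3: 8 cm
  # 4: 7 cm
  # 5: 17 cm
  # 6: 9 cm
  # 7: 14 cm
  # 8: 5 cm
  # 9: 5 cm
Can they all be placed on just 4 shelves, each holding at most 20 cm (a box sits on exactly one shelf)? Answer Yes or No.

No

Total = 83 cm; ⌈83/20⌉ = 5.
At least 5 shelves are required, but only 4 are allowed.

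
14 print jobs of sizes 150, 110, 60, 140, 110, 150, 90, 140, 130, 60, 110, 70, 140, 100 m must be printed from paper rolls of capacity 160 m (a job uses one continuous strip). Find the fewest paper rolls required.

Total = 150 + 150 + 140 + 140 + 140 + 130 + 110 + 110 + 110 + 100 + 90 + 70 + 60 + 60 = 1560 m.
Lower bound: ⌈1560/160⌉ = 10 paper rolls.
Also, 11 print jobs each exceed 80 m, and no two of those can share a roll, so at least 11 paper rolls are needed.
A packing using 12 paper rolls:
  roll 1: 150 = 150
  roll 2: 150 = 150
  roll 3: 140 = 140
  roll 4: 140 = 140
  roll 5: 140 = 140
  roll 6: 130 = 130
  roll 7: 110 = 110
  roll 8: 110 = 110
  roll 9: 110 = 110
  roll 10: 100 + 60 = 160
  roll 11: 90 + 70 = 160
  roll 12: 60 = 60
No arrangement into 11 paper rolls stays within capacity, so 12 is optimal.

12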